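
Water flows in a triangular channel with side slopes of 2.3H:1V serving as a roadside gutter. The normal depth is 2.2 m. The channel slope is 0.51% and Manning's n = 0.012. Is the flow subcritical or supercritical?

supercritical

For a triangular section with side slope z = 2.3: A = zy² = 2.3×2.2² = 11.13 m²; P = 2y√(1+z²) = 2×2.2×2.508 = 11.04 m.
Hydraulic radius R = A/P = 11.13/11.04 = 1.009 m.
V = (1/n) R^(2/3) √S = (1/0.012) × 1.009^(2/3) × √0.0051 = 5.986 m/s. Hydraulic depth D_h = A/T = 11.13/10.12 = 1.1 m.
Froude number Fr = V/√(g·D_h) = 5.986/√(9.81×1.1) = 1.82, which is greater than 1, so the flow is supercritical.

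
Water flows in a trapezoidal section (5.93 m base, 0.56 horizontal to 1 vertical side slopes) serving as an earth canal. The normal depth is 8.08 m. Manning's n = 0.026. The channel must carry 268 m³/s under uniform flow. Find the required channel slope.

S = 0.0013

With bottom width b = 5.93 m and side slope z = 0.56: A = (b + zy)y = (5.93 + 0.56×8.08)×8.08 = 84.47 m²; P = b + 2y√(1+z²) = 5.93 + 2×8.08×1.146 = 24.45 m.
Hydraulic radius R = A/P = 84.47/24.45 = 3.455 m.
From Manning's equation, S = [nQ / (1 A R^(2/3))]² = [0.026 × 268 / (1 × 84.47 × 3.455^(2/3))]² = 0.0013.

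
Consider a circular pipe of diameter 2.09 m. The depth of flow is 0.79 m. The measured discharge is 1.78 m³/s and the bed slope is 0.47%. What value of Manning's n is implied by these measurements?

For a circular section of diameter D = 2.09 m at depth y = 0.79 m, the central angle is θ = 2 arccos(1 − 2y/D) = 2.649 rad. Then A = (D²/8)(θ − sin θ) = 1.188 m² and P = Dθ/2 = 2.768 m.
Hydraulic radius R = A/P = 1.188/2.768 = 0.4291 m.
Rearranging Manning's equation: n = (1/Q) A R^(2/3) S^(1/2) = (1/1.78) × 1.188 × 0.4291^(2/3) × √0.0047 = 0.026.

n = 0.026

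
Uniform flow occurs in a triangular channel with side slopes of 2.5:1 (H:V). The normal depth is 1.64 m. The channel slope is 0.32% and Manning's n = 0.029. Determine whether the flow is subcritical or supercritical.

subcritical

For a triangular section with side slope z = 2.5: A = zy² = 2.5×1.64² = 6.724 m²; P = 2y√(1+z²) = 2×1.64×2.693 = 8.832 m.
Hydraulic radius R = A/P = 6.724/8.832 = 0.7614 m.
V = (1/n) R^(2/3) √S = (1/0.029) × 0.7614^(2/3) × √0.0032 = 1.626 m/s. Hydraulic depth D_h = A/T = 6.724/8.2 = 0.82 m.
Froude number Fr = V/√(g·D_h) = 1.626/√(9.81×0.82) = 0.573, which is less than 1, so the flow is subcritical.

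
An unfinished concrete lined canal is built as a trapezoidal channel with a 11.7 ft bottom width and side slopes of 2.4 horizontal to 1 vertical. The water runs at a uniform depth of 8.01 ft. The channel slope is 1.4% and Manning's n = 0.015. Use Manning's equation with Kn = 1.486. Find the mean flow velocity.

V = 32.6 ft/s

With bottom width b = 11.7 ft and side slope z = 2.4: A = (b + zy)y = (11.7 + 2.4×8.01)×8.01 = 247.7 ft²; P = b + 2y√(1+z²) = 11.7 + 2×8.01×2.6 = 53.35 ft.
Hydraulic radius R = A/P = 247.7/53.35 = 4.643 ft.
From Manning's equation, V = (1.486/n) R^(2/3) S^(1/2) = (1.486/0.015) × 4.643^(2/3) × 0.014^(1/2) = 32.6 ft/s.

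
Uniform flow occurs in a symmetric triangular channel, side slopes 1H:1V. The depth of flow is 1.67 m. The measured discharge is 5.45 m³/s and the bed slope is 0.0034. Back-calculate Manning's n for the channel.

n = 0.021

For a triangular section with side slope z = 1: A = zy² = 1×1.67² = 2.789 m²; P = 2y√(1+z²) = 2×1.67×1.414 = 4.723 m.
Hydraulic radius R = A/P = 2.789/4.723 = 0.5904 m.
Rearranging Manning's equation: n = (1/Q) A R^(2/3) S^(1/2) = (1/5.45) × 2.789 × 0.5904^(2/3) × √0.0034 = 0.021.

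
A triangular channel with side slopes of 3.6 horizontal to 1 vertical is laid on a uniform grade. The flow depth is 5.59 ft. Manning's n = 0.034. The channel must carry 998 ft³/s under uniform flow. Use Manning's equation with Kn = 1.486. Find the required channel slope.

S = 0.011

For a triangular section with side slope z = 3.6: A = zy² = 3.6×5.59² = 112.5 ft²; P = 2y√(1+z²) = 2×5.59×3.736 = 41.77 ft.
Hydraulic radius R = A/P = 112.5/41.77 = 2.693 ft.
From Manning's equation, S = [nQ / (1.486 A R^(2/3))]² = [0.034 × 998 / (1.486 × 112.5 × 2.693^(2/3))]² = 0.011.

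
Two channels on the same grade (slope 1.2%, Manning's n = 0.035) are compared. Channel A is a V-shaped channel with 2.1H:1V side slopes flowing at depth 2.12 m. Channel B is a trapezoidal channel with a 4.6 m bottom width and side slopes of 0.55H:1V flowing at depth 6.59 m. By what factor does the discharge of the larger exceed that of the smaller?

Channel A: For a triangular section with side slope z = 2.1: A = zy² = 2.1×2.12² = 9.438 m²; P = 2y√(1+z²) = 2×2.12×2.326 = 9.862 m. Hydraulic radius R = A/P = 9.438/9.862 = 0.957 m. Q_A = (1/0.035)·9.438·0.957^(2/3)·√0.012 = 28.69 m³/s.
Channel B: With bottom width b = 4.6 m and side slope z = 0.55: A = (b + zy)y = (4.6 + 0.55×6.59)×6.59 = 54.2 m²; P = b + 2y√(1+z²) = 4.6 + 2×6.59×1.141 = 19.64 m. Hydraulic radius R = A/P = 54.2/19.64 = 2.759 m. Q_B = (1/0.035)·54.2·2.759^(2/3)·√0.012 = 333.7 m³/s.
The larger discharge is 333.7 m³/s and the smaller is 28.69 m³/s; the ratio is 11.6.

11.6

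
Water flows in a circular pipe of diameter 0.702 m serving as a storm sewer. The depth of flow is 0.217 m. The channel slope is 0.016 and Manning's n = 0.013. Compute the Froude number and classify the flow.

For a circular section of diameter D = 0.702 m at depth y = 0.217 m, the central angle is θ = 2 arccos(1 − 2y/D) = 2.358 rad. Then A = (D²/8)(θ − sin θ) = 0.1018 m² and P = Dθ/2 = 0.8277 m.
Hydraulic radius R = A/P = 0.1018/0.8277 = 0.123 m.
V = (1/n) R^(2/3) √S = (1/0.013) × 0.123^(2/3) × √0.016 = 2.406 m/s. Hydraulic depth D_h = A/T = 0.1018/0.6488 = 0.1569 m.
Froude number Fr = V/√(g·D_h) = 2.406/√(9.81×0.1569) = 1.94, which is greater than 1, so the flow is supercritical.

supercritical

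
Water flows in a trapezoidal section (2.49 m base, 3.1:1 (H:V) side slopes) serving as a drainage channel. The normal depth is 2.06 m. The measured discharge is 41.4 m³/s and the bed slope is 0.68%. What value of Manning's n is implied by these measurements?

With bottom width b = 2.49 m and side slope z = 3.1: A = (b + zy)y = (2.49 + 3.1×2.06)×2.06 = 18.28 m²; P = b + 2y√(1+z²) = 2.49 + 2×2.06×3.257 = 15.91 m.
Hydraulic radius R = A/P = 18.28/15.91 = 1.149 m.
Rearranging Manning's equation: n = (1/Q) A R^(2/3) S^(1/2) = (1/41.4) × 18.28 × 1.149^(2/3) × √0.0068 = 0.04.

n = 0.04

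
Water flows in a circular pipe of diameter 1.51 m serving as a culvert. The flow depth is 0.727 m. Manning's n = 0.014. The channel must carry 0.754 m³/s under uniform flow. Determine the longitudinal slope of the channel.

S = 0.00058

For a circular section of diameter D = 1.51 m at depth y = 0.727 m, the central angle is θ = 2 arccos(1 − 2y/D) = 3.067 rad. Then A = (D²/8)(θ − sin θ) = 0.8531 m² and P = Dθ/2 = 2.316 m.
Hydraulic radius R = A/P = 0.8531/2.316 = 0.3684 m.
From Manning's equation, S = [nQ / (1 A R^(2/3))]² = [0.014 × 0.754 / (1 × 0.8531 × 0.3684^(2/3))]² = 0.00058.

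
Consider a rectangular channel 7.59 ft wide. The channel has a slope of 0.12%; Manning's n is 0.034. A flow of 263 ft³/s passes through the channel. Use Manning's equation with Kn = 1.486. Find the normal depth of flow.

Manning's equation rearranged: A R^(2/3) = nQ / (1.486·√S) = 0.034 × 263 / (1.486 × √0.0012) = 173.7.
At y = 12.5 ft: A R^(2/3) = 193.4 — too large.
At y = 9.75 ft: A R^(2/3) = 144.6 — too small.
At y = 11.4 ft: A R^(2/3) = 173.8 — ≈ 173.7.

y_n = 11.4 ft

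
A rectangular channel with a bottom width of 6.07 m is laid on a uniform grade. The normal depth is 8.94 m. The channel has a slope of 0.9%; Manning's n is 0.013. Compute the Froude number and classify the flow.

Flow area A = b·y = 6.07 × 8.94 = 54.27 m². Wetted perimeter P = b + 2y = 6.07 + 2×8.94 = 23.95 m.
Hydraulic radius R = A/P = 54.27/23.95 = 2.266 m.
V = (1/n) R^(2/3) √S = (1/0.013) × 2.266^(2/3) × √0.009 = 12.59 m/s. Hydraulic depth D_h = A/T = 54.27/6.07 = 8.94 m.
Froude number Fr = V/√(g·D_h) = 12.59/√(9.81×8.94) = 1.34, which is greater than 1, so the flow is supercritical.

supercritical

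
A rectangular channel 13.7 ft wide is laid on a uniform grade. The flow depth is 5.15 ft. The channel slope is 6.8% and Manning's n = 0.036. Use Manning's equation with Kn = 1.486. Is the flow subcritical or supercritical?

Flow area A = b·y = 13.7 × 5.15 = 70.56 ft². Wetted perimeter P = b + 2y = 13.7 + 2×5.15 = 24 ft.
Hydraulic radius R = A/P = 70.56/24 = 2.94 ft.
V = (1.486/n) R^(2/3) √S = (1.486/0.036) × 2.94^(2/3) × √0.068 = 22.09 ft/s. Hydraulic depth D_h = A/T = 70.56/13.7 = 5.15 ft.
Froude number Fr = V/√(g·D_h) = 22.09/√(32.2×5.15) = 1.72, which is greater than 1, so the flow is supercritical.

supercritical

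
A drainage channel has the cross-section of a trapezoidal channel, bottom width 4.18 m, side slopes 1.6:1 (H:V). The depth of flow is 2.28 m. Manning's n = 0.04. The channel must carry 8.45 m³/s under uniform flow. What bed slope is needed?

With bottom width b = 4.18 m and side slope z = 1.6: A = (b + zy)y = (4.18 + 1.6×2.28)×2.28 = 17.85 m²; P = b + 2y√(1+z²) = 4.18 + 2×2.28×1.887 = 12.78 m.
Hydraulic radius R = A/P = 17.85/12.78 = 1.396 m.
From Manning's equation, S = [nQ / (1 A R^(2/3))]² = [0.04 × 8.45 / (1 × 17.85 × 1.396^(2/3))]² = 0.00023.

S = 0.00023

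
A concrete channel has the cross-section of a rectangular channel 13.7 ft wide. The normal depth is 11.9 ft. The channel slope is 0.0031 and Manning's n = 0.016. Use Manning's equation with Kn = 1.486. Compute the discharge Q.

Q = 2250 ft³/s

Flow area A = b·y = 13.7 × 11.9 = 163 ft². Wetted perimeter P = b + 2y = 13.7 + 2×11.9 = 37.5 ft.
Hydraulic radius R = A/P = 163/37.5 = 4.347 ft.
Manning's equation: Q = (1.486/n) A R^(2/3) S^(1/2) = (1.486/0.016) × 163 × 4.347^(2/3) × 0.0031^(1/2) = 2250 ft³/s.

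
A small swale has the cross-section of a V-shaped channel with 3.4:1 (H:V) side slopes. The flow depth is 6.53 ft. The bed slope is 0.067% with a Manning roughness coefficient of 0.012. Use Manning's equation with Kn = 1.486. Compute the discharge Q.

Q = 995 ft³/s

For a triangular section with side slope z = 3.4: A = zy² = 3.4×6.53² = 145 ft²; P = 2y√(1+z²) = 2×6.53×3.544 = 46.28 ft.
Hydraulic radius R = A/P = 145/46.28 = 3.132 ft.
Manning's equation: Q = (1.486/n) A R^(2/3) S^(1/2) = (1.486/0.012) × 145 × 3.132^(2/3) × 0.00067^(1/2) = 995 ft³/s.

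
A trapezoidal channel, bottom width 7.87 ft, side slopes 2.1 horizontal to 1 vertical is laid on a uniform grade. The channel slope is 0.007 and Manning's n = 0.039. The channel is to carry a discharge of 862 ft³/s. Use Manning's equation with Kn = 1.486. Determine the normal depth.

Manning's equation rearranged: A R^(2/3) = nQ / (1.486·√S) = 0.039 × 862 / (1.486 × √0.007) = 270.4.
Try y = 4.19 ft: A R^(2/3) = 130.5 — short.
Try y = 7.32 ft: A R^(2/3) = 432.9 — over.
Try y = 5.91 ft: A R^(2/3) = 270.5 — ≈ 270.4.

y_n = 5.91 ft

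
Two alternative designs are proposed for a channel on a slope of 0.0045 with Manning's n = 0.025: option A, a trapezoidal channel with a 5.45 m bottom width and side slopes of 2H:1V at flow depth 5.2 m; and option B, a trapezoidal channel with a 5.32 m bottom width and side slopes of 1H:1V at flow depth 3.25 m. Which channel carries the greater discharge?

channel A

Channel A: With bottom width b = 5.45 m and side slope z = 2: A = (b + zy)y = (5.45 + 2×5.2)×5.2 = 82.42 m²; P = b + 2y√(1+z²) = 5.45 + 2×5.2×2.236 = 28.71 m. Hydraulic radius R = A/P = 82.42/28.71 = 2.871 m. Q_A = (1/0.025)·82.42·2.871^(2/3)·√0.0045 = 446.8 m³/s.
Channel B: With bottom width b = 5.32 m and side slope z = 1: A = (b + zy)y = (5.32 + 1×3.25)×3.25 = 27.85 m²; P = b + 2y√(1+z²) = 5.32 + 2×3.25×1.414 = 14.51 m. Hydraulic radius R = A/P = 27.85/14.51 = 1.919 m. Q_B = (1/0.025)·27.85·1.919^(2/3)·√0.0045 = 115.4 m³/s.
Q_A = 446.8 m³/s vs Q_B = 115.4 m³/s, so channel A carries more.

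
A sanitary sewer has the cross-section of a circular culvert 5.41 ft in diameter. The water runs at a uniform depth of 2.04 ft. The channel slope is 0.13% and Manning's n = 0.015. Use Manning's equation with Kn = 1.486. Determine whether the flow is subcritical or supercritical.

subcritical

For a circular section of diameter D = 5.41 ft at depth y = 2.04 ft, the central angle is θ = 2 arccos(1 − 2y/D) = 2.645 rad. Then A = (D²/8)(θ − sin θ) = 7.932 ft² and P = Dθ/2 = 7.154 ft.
Hydraulic radius R = A/P = 7.932/7.154 = 1.109 ft.
V = (1.486/n) R^(2/3) √S = (1.486/0.015) × 1.109^(2/3) × √0.0013 = 3.826 ft/s. Hydraulic depth D_h = A/T = 7.932/5.244 = 1.513 ft.
Froude number Fr = V/√(g·D_h) = 3.826/√(32.2×1.513) = 0.548, which is less than 1, so the flow is subcritical.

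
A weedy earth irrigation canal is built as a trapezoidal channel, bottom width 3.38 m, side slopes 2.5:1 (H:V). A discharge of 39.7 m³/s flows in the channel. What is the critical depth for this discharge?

At critical depth, Q² T / (g A³) = 1, i.e. A³/T = Q²/g = 39.7²/9.81 = 160.7.
Try y = 2.07 m: A³/T = 404.5 — over.
Try y = 1.31 m: A³/T = 66.73 — short.
Try y = 1.64 m: A³/T = 159.4 — ≈ 160.7.

y_c = 1.64 m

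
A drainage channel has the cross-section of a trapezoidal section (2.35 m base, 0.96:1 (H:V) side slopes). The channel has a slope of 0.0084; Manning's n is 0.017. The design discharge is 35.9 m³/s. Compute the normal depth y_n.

Manning's equation rearranged: A R^(2/3) = nQ / (1·√S) = 0.017 × 35.9 / (√0.0084) = 6.659.
Try y = 1.91 m: A R^(2/3) = 8.23 — too large.
Try y = 1.71 m: A R^(2/3) = 6.654 — matches.

y_n = 1.71 m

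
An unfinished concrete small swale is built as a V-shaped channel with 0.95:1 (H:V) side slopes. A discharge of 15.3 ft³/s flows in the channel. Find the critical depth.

At critical depth, Q² T / (g A³) = 1, i.e. A³/T = Q²/g = 15.3²/32.2 = 7.27.
Trying y = 1.95 ft: A³/T = 12.72 — too large.
Trying y = 1.46 ft: A³/T = 2.994 — too small.
Trying y = 1.74 ft: A³/T = 7.197 — ≈ 7.27.

y_c = 1.74 ft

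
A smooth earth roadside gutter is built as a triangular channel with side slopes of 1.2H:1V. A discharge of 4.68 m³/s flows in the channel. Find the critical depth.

At critical depth, Q² T / (g A³) = 1, i.e. A³/T = Q²/g = 4.68²/9.81 = 2.233.
Trying y = 1.59 m: A³/T = 7.317 — too large.
Trying y = 1.02 m: A³/T = 0.7949 — too small.
Trying y = 1.25 m: A³/T = 2.197 — ≈ 2.233.

y_c = 1.25 m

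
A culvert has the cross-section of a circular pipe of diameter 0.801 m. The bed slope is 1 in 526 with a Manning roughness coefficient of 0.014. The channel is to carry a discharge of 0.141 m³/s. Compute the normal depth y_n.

Manning's equation rearranged: A R^(2/3) = nQ / (1·√S) = 0.014 × 0.141 / (√0.001901) = 0.04527.
Trying y = 0.221 m: A R^(2/3) = 0.02869 — too small.
Trying y = 0.327 m: A R^(2/3) = 0.06033 — too large.
Trying y = 0.28 m: A R^(2/3) = 0.04524 — matches.

y_n = 0.28 m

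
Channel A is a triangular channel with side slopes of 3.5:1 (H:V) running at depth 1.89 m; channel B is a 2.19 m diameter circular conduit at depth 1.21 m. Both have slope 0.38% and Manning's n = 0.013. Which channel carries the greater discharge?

channel A

Channel A: For a triangular section with side slope z = 3.5: A = zy² = 3.5×1.89² = 12.5 m²; P = 2y√(1+z²) = 2×1.89×3.64 = 13.76 m. Hydraulic radius R = A/P = 12.5/13.76 = 0.9086 m. Q_A = (1/0.013)·12.5·0.9086^(2/3)·√0.0038 = 55.62 m³/s.
Channel B: For a circular section of diameter D = 2.19 m at depth y = 1.21 m, the central angle is θ = 2 arccos(1 − 2y/D) = 3.352 rad. Then A = (D²/8)(θ − sin θ) = 2.135 m² and P = Dθ/2 = 3.67 m. Hydraulic radius R = A/P = 2.135/3.67 = 0.5816 m. Q_B = (1/0.013)·2.135·0.5816^(2/3)·√0.0038 = 7.053 m³/s.
Q_A = 55.62 m³/s vs Q_B = 7.053 m³/s, so channel A carries more.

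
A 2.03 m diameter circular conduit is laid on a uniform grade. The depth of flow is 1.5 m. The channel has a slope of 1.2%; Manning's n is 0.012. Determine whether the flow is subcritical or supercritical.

supercritical

For a circular section of diameter D = 2.03 m at depth y = 1.5 m, the central angle is θ = 2 arccos(1 − 2y/D) = 4.138 rad. Then A = (D²/8)(θ − sin θ) = 2.564 m² and P = Dθ/2 = 4.2 m.
Hydraulic radius R = A/P = 2.564/4.2 = 0.6105 m.
V = (1/n) R^(2/3) √S = (1/0.012) × 0.6105^(2/3) × √0.012 = 6.569 m/s. Hydraulic depth D_h = A/T = 2.564/1.783 = 1.438 m.
Froude number Fr = V/√(g·D_h) = 6.569/√(9.81×1.438) = 1.75, which is greater than 1, so the flow is supercritical.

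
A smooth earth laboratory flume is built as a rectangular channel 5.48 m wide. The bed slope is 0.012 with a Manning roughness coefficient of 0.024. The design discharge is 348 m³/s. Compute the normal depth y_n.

Manning's equation rearranged: A R^(2/3) = nQ / (1·√S) = 0.024 × 348 / (√0.012) = 76.24.
Try y = 9.35 m: A R^(2/3) = 84.53 — too large.
Try y = 8.55 m: A R^(2/3) = 76.22 — close enough.

y_n = 8.55 m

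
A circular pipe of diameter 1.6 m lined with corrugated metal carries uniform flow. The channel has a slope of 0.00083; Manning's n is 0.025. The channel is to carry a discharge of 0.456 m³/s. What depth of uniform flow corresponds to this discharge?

Manning's equation rearranged: A R^(2/3) = nQ / (1·√S) = 0.025 × 0.456 / (√0.00083) = 0.3957.
At y = 0.518 m: A R^(2/3) = 0.2475 — short.
At y = 0.808 m: A R^(2/3) = 0.555 — over.
At y = 0.666 m: A R^(2/3) = 0.3955 — ≈ 0.3957.

y_n = 0.666 m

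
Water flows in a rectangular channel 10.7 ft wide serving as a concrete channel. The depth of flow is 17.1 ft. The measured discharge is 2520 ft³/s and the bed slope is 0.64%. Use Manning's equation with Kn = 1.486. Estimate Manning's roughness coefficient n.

n = 0.022

Flow area A = b·y = 10.7 × 17.1 = 183 ft². Wetted perimeter P = b + 2y = 10.7 + 2×17.1 = 44.9 ft.
Hydraulic radius R = A/P = 183/44.9 = 4.075 ft.
Rearranging Manning's equation: n = (1.486/Q) A R^(2/3) S^(1/2) = (1.486/2520) × 183 × 4.075^(2/3) × √0.0064 = 0.022.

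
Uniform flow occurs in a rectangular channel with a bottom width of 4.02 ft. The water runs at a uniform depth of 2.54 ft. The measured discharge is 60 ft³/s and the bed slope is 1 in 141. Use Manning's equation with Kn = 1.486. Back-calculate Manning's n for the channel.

n = 0.023

Flow area A = b·y = 4.02 × 2.54 = 10.21 ft². Wetted perimeter P = b + 2y = 4.02 + 2×2.54 = 9.1 ft.
Hydraulic radius R = A/P = 10.21/9.1 = 1.122 ft.
Rearranging Manning's equation: n = (1.486/Q) A R^(2/3) S^(1/2) = (1.486/60) × 10.21 × 1.122^(2/3) × √0.007092 = 0.023.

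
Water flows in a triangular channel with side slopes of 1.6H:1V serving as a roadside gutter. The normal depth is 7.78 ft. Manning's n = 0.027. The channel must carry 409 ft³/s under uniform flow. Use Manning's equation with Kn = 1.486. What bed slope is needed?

S = 0.0012

For a triangular section with side slope z = 1.6: A = zy² = 1.6×7.78² = 96.85 ft²; P = 2y√(1+z²) = 2×7.78×1.887 = 29.36 ft.
Hydraulic radius R = A/P = 96.85/29.36 = 3.299 ft.
From Manning's equation, S = [nQ / (1.486 A R^(2/3))]² = [0.027 × 409 / (1.486 × 96.85 × 3.299^(2/3))]² = 0.0012.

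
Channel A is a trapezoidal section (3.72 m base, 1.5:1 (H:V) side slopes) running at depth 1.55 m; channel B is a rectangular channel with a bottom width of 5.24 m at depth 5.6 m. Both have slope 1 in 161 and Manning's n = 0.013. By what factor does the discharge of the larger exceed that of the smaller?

Channel A: With bottom width b = 3.72 m and side slope z = 1.5: A = (b + zy)y = (3.72 + 1.5×1.55)×1.55 = 9.37 m²; P = b + 2y√(1+z²) = 3.72 + 2×1.55×1.803 = 9.309 m. Hydraulic radius R = A/P = 9.37/9.309 = 1.007 m. Q_A = (1/0.013)·9.37·1.007^(2/3)·√0.006211 = 57.05 m³/s.
Channel B: Flow area A = b·y = 5.24 × 5.6 = 29.34 m². Wetted perimeter P = b + 2y = 5.24 + 2×5.6 = 16.44 m. Hydraulic radius R = A/P = 29.34/16.44 = 1.785 m. Q_B = (1/0.013)·29.34·1.785^(2/3)·√0.006211 = 261.8 m³/s.
The larger discharge is 261.8 m³/s and the smaller is 57.05 m³/s; the ratio is 4.59.

4.59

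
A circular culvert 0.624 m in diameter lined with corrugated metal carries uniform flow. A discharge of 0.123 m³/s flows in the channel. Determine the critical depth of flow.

At critical depth, Q² T / (g A³) = 1, i.e. A³/T = Q²/g = 0.123²/9.81 = 0.001542.
Trying y = 0.242 m: A³/T = 0.002165 — over.
Trying y = 0.199 m: A³/T = 0.001018 — short.
Trying y = 0.222 m: A³/T = 0.001553 — matches.

y_c = 0.222 m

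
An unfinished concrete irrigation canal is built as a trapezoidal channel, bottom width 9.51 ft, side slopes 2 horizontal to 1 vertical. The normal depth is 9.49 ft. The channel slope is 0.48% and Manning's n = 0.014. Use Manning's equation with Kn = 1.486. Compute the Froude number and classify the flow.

With bottom width b = 9.51 ft and side slope z = 2: A = (b + zy)y = (9.51 + 2×9.49)×9.49 = 270.4 ft²; P = b + 2y√(1+z²) = 9.51 + 2×9.49×2.236 = 51.95 ft.
Hydraulic radius R = A/P = 270.4/51.95 = 5.204 ft.
V = (1.486/n) R^(2/3) √S = (1.486/0.014) × 5.204^(2/3) × √0.0048 = 22.08 ft/s. Hydraulic depth D_h = A/T = 270.4/47.47 = 5.696 ft.
Froude number Fr = V/√(g·D_h) = 22.08/√(32.2×5.696) = 1.63, which is greater than 1, so the flow is supercritical.

supercritical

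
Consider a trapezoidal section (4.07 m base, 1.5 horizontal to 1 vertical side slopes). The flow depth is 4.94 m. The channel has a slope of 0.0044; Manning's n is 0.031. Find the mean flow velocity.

With bottom width b = 4.07 m and side slope z = 1.5: A = (b + zy)y = (4.07 + 1.5×4.94)×4.94 = 56.71 m²; P = b + 2y√(1+z²) = 4.07 + 2×4.94×1.803 = 21.88 m.
Hydraulic radius R = A/P = 56.71/21.88 = 2.592 m.
From Manning's equation, V = (1/n) R^(2/3) S^(1/2) = (1/0.031) × 2.592^(2/3) × 0.0044^(1/2) = 4.04 m/s.

V = 4.04 m/s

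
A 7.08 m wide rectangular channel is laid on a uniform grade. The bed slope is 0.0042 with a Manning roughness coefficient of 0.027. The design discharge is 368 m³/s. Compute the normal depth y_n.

y_n = 11.2 m

Manning's equation rearranged: A R^(2/3) = nQ / (1·√S) = 0.027 × 368 / (√0.0042) = 153.3.
Trying y = 12.5 m: A R^(2/3) = 174.1 — over.
Trying y = 8.35 m: A R^(2/3) = 108.5 — short.
Trying y = 11.2 m: A R^(2/3) = 153.4 — ≈ 153.3.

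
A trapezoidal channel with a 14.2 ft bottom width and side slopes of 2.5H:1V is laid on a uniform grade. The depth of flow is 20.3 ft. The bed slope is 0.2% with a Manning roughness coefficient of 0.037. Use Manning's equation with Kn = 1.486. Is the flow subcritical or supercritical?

subcritical

With bottom width b = 14.2 ft and side slope z = 2.5: A = (b + zy)y = (14.2 + 2.5×20.3)×20.3 = 1318 ft²; P = b + 2y√(1+z²) = 14.2 + 2×20.3×2.693 = 123.5 ft.
Hydraulic radius R = A/P = 1318/123.5 = 10.67 ft.
V = (1.486/n) R^(2/3) √S = (1.486/0.037) × 10.67^(2/3) × √0.002 = 8.707 ft/s. Hydraulic depth D_h = A/T = 1318/115.7 = 11.4 ft.
Froude number Fr = V/√(g·D_h) = 8.707/√(32.2×11.4) = 0.455, which is less than 1, so the flow is subcritical.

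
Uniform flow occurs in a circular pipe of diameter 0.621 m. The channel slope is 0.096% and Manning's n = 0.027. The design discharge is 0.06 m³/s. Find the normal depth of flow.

y_n = 0.346 m

Manning's equation rearranged: A R^(2/3) = nQ / (1·√S) = 0.027 × 0.06 / (√0.00096) = 0.05229.
At y = 0.276 m: A R^(2/3) = 0.03565 — too small.
At y = 0.346 m: A R^(2/3) = 0.05233 — matches.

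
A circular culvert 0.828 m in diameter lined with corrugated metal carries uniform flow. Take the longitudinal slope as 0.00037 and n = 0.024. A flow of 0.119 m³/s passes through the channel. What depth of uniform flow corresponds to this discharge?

Manning's equation rearranged: A R^(2/3) = nQ / (1·√S) = 0.024 × 0.119 / (√0.00037) = 0.1485.
Trying y = 0.404 m: A R^(2/3) = 0.09036 — too small.
Trying y = 0.554 m: A R^(2/3) = 0.1484 — matches.

y_n = 0.554 m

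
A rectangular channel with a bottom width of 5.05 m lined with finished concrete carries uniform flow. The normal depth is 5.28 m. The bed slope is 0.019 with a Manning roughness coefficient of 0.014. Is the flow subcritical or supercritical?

Flow area A = b·y = 5.05 × 5.28 = 26.66 m². Wetted perimeter P = b + 2y = 5.05 + 2×5.28 = 15.61 m.
Hydraulic radius R = A/P = 26.66/15.61 = 1.708 m.
V = (1/n) R^(2/3) √S = (1/0.014) × 1.708^(2/3) × √0.019 = 14.07 m/s. Hydraulic depth D_h = A/T = 26.66/5.05 = 5.28 m.
Froude number Fr = V/√(g·D_h) = 14.07/√(9.81×5.28) = 1.95, which is greater than 1, so the flow is supercritical.

supercritical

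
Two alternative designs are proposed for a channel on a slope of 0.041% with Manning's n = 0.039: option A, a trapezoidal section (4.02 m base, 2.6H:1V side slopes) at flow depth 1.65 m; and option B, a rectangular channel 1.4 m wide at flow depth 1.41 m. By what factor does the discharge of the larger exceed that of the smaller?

Channel A: With bottom width b = 4.02 m and side slope z = 2.6: A = (b + zy)y = (4.02 + 2.6×1.65)×1.65 = 13.71 m²; P = b + 2y√(1+z²) = 4.02 + 2×1.65×2.786 = 13.21 m. Hydraulic radius R = A/P = 13.71/13.21 = 1.038 m. Q_A = (1/0.039)·13.71·1.038^(2/3)·√0.00041 = 7.297 m³/s.
Channel B: Flow area A = b·y = 1.4 × 1.41 = 1.974 m². Wetted perimeter P = b + 2y = 1.4 + 2×1.41 = 4.22 m. Hydraulic radius R = A/P = 1.974/4.22 = 0.4678 m. Q_B = (1/0.039)·1.974·0.4678^(2/3)·√0.00041 = 0.6176 m³/s.
The larger discharge is 7.297 m³/s and the smaller is 0.6176 m³/s; the ratio is 11.8.

11.8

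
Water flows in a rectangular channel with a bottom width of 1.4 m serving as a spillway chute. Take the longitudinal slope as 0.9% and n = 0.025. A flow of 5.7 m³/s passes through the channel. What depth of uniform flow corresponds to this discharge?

Manning's equation rearranged: A R^(2/3) = nQ / (1·√S) = 0.025 × 5.7 / (√0.009) = 1.502.
Try y = 1.91 m: A R^(2/3) = 1.712 — over.
Try y = 1.71 m: A R^(2/3) = 1.501 — ≈ 1.502.

y_n = 1.71 m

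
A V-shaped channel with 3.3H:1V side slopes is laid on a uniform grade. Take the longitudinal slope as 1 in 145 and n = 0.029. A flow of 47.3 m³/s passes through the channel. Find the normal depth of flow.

y_n = 2.2 m

Manning's equation rearranged: A R^(2/3) = nQ / (1·√S) = 0.029 × 47.3 / (√0.006897) = 16.52.
Trying y = 1.71 m: A R^(2/3) = 8.442 — short.
Trying y = 2.2 m: A R^(2/3) = 16.53 — close enough.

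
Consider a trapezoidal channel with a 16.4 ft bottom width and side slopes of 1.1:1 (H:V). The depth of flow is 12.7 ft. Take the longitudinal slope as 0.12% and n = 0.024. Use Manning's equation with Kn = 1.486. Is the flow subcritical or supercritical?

With bottom width b = 16.4 ft and side slope z = 1.1: A = (b + zy)y = (16.4 + 1.1×12.7)×12.7 = 385.7 ft²; P = b + 2y√(1+z²) = 16.4 + 2×12.7×1.487 = 54.16 ft.
Hydraulic radius R = A/P = 385.7/54.16 = 7.121 ft.
V = (1.486/n) R^(2/3) √S = (1.486/0.024) × 7.121^(2/3) × √0.0012 = 7.939 ft/s. Hydraulic depth D_h = A/T = 385.7/44.34 = 8.699 ft.
Froude number Fr = V/√(g·D_h) = 7.939/√(32.2×8.699) = 0.474, which is less than 1, so the flow is subcritical.

subcritical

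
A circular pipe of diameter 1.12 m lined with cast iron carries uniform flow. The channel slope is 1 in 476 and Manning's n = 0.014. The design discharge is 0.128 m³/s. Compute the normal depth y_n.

y_n = 0.23 m

Manning's equation rearranged: A R^(2/3) = nQ / (1·√S) = 0.014 × 0.128 / (√0.002101) = 0.0391.
At y = 0.192 m: A R^(2/3) = 0.02697 — low.
At y = 0.263 m: A R^(2/3) = 0.05099 — high.
At y = 0.23 m: A R^(2/3) = 0.03895 — close enough.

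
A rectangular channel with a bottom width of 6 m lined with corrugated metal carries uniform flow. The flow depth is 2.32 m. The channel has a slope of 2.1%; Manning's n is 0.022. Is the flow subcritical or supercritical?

supercritical

Flow area A = b·y = 6 × 2.32 = 13.92 m². Wetted perimeter P = b + 2y = 6 + 2×2.32 = 10.64 m.
Hydraulic radius R = A/P = 13.92/10.64 = 1.308 m.
V = (1/n) R^(2/3) √S = (1/0.022) × 1.308^(2/3) × √0.021 = 7.879 m/s. Hydraulic depth D_h = A/T = 13.92/6 = 2.32 m.
Froude number Fr = V/√(g·D_h) = 7.879/√(9.81×2.32) = 1.65, which is greater than 1, so the flow is supercritical.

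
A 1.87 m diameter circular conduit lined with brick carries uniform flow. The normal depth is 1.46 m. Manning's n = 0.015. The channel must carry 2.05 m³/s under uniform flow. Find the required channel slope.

For a circular section of diameter D = 1.87 m at depth y = 1.46 m, the central angle is θ = 2 arccos(1 − 2y/D) = 4.334 rad. Then A = (D²/8)(θ − sin θ) = 2.301 m² and P = Dθ/2 = 4.052 m.
Hydraulic radius R = A/P = 2.301/4.052 = 0.5677 m.
From Manning's equation, S = [nQ / (1 A R^(2/3))]² = [0.015 × 2.05 / (1 × 2.301 × 0.5677^(2/3))]² = 0.00038.

S = 0.00038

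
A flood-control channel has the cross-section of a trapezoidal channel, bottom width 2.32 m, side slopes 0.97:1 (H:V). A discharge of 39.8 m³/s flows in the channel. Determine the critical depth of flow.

At critical depth, Q² T / (g A³) = 1, i.e. A³/T = Q²/g = 39.8²/9.81 = 161.5.
Trying y = 2.77 m: A³/T = 346.7 — high.
Trying y = 2.27 m: A³/T = 160.9 — matches.

y_c = 2.27 m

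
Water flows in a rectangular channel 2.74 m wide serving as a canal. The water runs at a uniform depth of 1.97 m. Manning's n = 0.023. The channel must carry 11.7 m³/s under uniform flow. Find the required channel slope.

Flow area A = b·y = 2.74 × 1.97 = 5.398 m². Wetted perimeter P = b + 2y = 2.74 + 2×1.97 = 6.68 m.
Hydraulic radius R = A/P = 5.398/6.68 = 0.8081 m.
From Manning's equation, S = [nQ / (1 A R^(2/3))]² = [0.023 × 11.7 / (1 × 5.398 × 0.8081^(2/3))]² = 0.0033.

S = 0.0033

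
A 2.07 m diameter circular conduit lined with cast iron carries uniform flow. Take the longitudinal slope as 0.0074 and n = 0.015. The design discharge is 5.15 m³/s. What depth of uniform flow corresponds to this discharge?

Manning's equation rearranged: A R^(2/3) = nQ / (1·√S) = 0.015 × 5.15 / (√0.0074) = 0.898.
At y = 0.634 m: A R^(2/3) = 0.4422 — low.
At y = 1.05 m: A R^(2/3) = 1.111 — high.
At y = 0.928 m: A R^(2/3) = 0.8976 — matches.

y_n = 0.928 m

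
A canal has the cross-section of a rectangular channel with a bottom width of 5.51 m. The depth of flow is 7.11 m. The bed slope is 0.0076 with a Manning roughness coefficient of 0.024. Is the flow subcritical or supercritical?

Flow area A = b·y = 5.51 × 7.11 = 39.18 m². Wetted perimeter P = b + 2y = 5.51 + 2×7.11 = 19.73 m.
Hydraulic radius R = A/P = 39.18/19.73 = 1.986 m.
V = (1/n) R^(2/3) √S = (1/0.024) × 1.986^(2/3) × √0.0076 = 5.738 m/s. Hydraulic depth D_h = A/T = 39.18/5.51 = 7.11 m.
Froude number Fr = V/√(g·D_h) = 5.738/√(9.81×7.11) = 0.687, which is less than 1, so the flow is subcritical.

subcritical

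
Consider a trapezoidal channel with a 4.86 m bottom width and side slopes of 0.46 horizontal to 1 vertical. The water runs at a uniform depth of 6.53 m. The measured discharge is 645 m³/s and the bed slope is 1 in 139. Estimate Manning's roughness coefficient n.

n = 0.013

With bottom width b = 4.86 m and side slope z = 0.46: A = (b + zy)y = (4.86 + 0.46×6.53)×6.53 = 51.35 m²; P = b + 2y√(1+z²) = 4.86 + 2×6.53×1.101 = 19.24 m.
Hydraulic radius R = A/P = 51.35/19.24 = 2.67 m.
Rearranging Manning's equation: n = (1/Q) A R^(2/3) S^(1/2) = (1/645) × 51.35 × 2.67^(2/3) × √0.007194 = 0.013.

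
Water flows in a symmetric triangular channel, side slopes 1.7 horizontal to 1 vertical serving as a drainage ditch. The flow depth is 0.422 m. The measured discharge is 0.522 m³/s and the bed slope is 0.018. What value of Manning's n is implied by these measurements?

For a triangular section with side slope z = 1.7: A = zy² = 1.7×0.422² = 0.3027 m²; P = 2y√(1+z²) = 2×0.422×1.972 = 1.665 m.
Hydraulic radius R = A/P = 0.3027/1.665 = 0.1819 m.
Rearranging Manning's equation: n = (1/Q) A R^(2/3) S^(1/2) = (1/0.522) × 0.3027 × 0.1819^(2/3) × √0.018 = 0.025.

n = 0.025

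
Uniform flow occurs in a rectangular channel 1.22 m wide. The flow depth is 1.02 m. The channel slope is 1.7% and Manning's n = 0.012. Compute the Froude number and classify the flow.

supercritical

Flow area A = b·y = 1.22 × 1.02 = 1.244 m². Wetted perimeter P = b + 2y = 1.22 + 2×1.02 = 3.26 m.
Hydraulic radius R = A/P = 1.244/3.26 = 0.3817 m.
V = (1/n) R^(2/3) √S = (1/0.012) × 0.3817^(2/3) × √0.017 = 5.717 m/s. Hydraulic depth D_h = A/T = 1.244/1.22 = 1.02 m.
Froude number Fr = V/√(g·D_h) = 5.717/√(9.81×1.02) = 1.81, which is greater than 1, so the flow is supercritical.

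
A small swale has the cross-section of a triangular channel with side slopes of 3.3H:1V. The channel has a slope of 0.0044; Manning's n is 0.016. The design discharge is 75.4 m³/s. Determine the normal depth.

Manning's equation rearranged: A R^(2/3) = nQ / (1·√S) = 0.016 × 75.4 / (√0.0044) = 18.19.
Try y = 2.64 m: A R^(2/3) = 26.88 — too large.
Try y = 2.28 m: A R^(2/3) = 18.18 — ≈ 18.19.

y_n = 2.28 m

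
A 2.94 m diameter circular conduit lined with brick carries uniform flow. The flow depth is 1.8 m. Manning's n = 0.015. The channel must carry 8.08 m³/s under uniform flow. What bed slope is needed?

S = 0.001

For a circular section of diameter D = 2.94 m at depth y = 1.8 m, the central angle is θ = 2 arccos(1 − 2y/D) = 3.594 rad. Then A = (D²/8)(θ − sin θ) = 4.356 m² and P = Dθ/2 = 5.284 m.
Hydraulic radius R = A/P = 4.356/5.284 = 0.8245 m.
From Manning's equation, S = [nQ / (1 A R^(2/3))]² = [0.015 × 8.08 / (1 × 4.356 × 0.8245^(2/3))]² = 0.001.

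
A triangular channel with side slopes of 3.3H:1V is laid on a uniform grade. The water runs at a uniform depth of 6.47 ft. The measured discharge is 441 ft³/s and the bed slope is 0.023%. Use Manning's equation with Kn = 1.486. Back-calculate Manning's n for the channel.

For a triangular section with side slope z = 3.3: A = zy² = 3.3×6.47² = 138.1 ft²; P = 2y√(1+z²) = 2×6.47×3.448 = 44.62 ft.
Hydraulic radius R = A/P = 138.1/44.62 = 3.096 ft.
Rearranging Manning's equation: n = (1.486/Q) A R^(2/3) S^(1/2) = (1.486/441) × 138.1 × 3.096^(2/3) × √0.00023 = 0.015.

n = 0.015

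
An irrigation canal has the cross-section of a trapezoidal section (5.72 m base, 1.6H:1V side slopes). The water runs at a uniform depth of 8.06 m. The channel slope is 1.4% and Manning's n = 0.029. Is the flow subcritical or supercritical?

With bottom width b = 5.72 m and side slope z = 1.6: A = (b + zy)y = (5.72 + 1.6×8.06)×8.06 = 150 m²; P = b + 2y√(1+z²) = 5.72 + 2×8.06×1.887 = 36.14 m.
Hydraulic radius R = A/P = 150/36.14 = 4.152 m.
V = (1/n) R^(2/3) √S = (1/0.029) × 4.152^(2/3) × √0.014 = 10.54 m/s. Hydraulic depth D_h = A/T = 150/31.51 = 4.762 m.
Froude number Fr = V/√(g·D_h) = 10.54/√(9.81×4.762) = 1.54, which is greater than 1, so the flow is supercritical.

supercritical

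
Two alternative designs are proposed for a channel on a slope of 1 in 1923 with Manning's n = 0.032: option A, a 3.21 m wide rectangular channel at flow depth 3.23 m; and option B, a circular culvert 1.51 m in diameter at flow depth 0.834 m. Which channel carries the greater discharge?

Channel A: Flow area A = b·y = 3.21 × 3.23 = 10.37 m². Wetted perimeter P = b + 2y = 3.21 + 2×3.23 = 9.67 m. Hydraulic radius R = A/P = 10.37/9.67 = 1.072 m. Q_A = (1/0.032)·10.37·1.072^(2/3)·√0.00052 = 7.74 m³/s.
Channel B: For a circular section of diameter D = 1.51 m at depth y = 0.834 m, the central angle is θ = 2 arccos(1 − 2y/D) = 3.351 rad. Then A = (D²/8)(θ − sin θ) = 1.014 m² and P = Dθ/2 = 2.53 m. Hydraulic radius R = A/P = 1.014/2.53 = 0.4009 m. Q_B = (1/0.032)·1.014·0.4009^(2/3)·√0.00052 = 0.3931 m³/s.
Q_A = 7.74 m³/s vs Q_B = 0.3931 m³/s, so channel A carries more.

channel A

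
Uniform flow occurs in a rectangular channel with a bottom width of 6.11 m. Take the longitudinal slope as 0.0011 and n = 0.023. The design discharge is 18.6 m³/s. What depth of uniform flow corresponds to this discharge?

y_n = 1.9 m

Manning's equation rearranged: A R^(2/3) = nQ / (1·√S) = 0.023 × 18.6 / (√0.0011) = 12.9.
Trying y = 1.46 m: A R^(2/3) = 8.848 — short.
Trying y = 2.32 m: A R^(2/3) = 17.05 — over.
Trying y = 1.9 m: A R^(2/3) = 12.9 — close enough.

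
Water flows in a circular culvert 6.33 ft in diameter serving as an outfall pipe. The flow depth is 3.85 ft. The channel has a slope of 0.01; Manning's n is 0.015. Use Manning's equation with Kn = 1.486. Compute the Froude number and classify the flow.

For a circular section of diameter D = 6.33 ft at depth y = 3.85 ft, the central angle is θ = 2 arccos(1 − 2y/D) = 3.578 rad. Then A = (D²/8)(θ − sin θ) = 20.04 ft² and P = Dθ/2 = 11.32 ft.
Hydraulic radius R = A/P = 20.04/11.32 = 1.769 ft.
V = (1.486/n) R^(2/3) √S = (1.486/0.015) × 1.769^(2/3) × √0.01 = 14.49 ft/s. Hydraulic depth D_h = A/T = 20.04/6.18 = 3.242 ft.
Froude number Fr = V/√(g·D_h) = 14.49/√(32.2×3.242) = 1.42, which is greater than 1, so the flow is supercritical.

supercritical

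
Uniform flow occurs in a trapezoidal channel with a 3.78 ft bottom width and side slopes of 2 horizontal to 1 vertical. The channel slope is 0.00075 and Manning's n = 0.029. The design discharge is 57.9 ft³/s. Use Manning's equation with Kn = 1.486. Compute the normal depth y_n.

Manning's equation rearranged: A R^(2/3) = nQ / (1.486·√S) = 0.029 × 57.9 / (1.486 × √0.00075) = 41.26.
Try y = 3.81 ft: A R^(2/3) = 70.92 — high.
Try y = 2.98 ft: A R^(2/3) = 41.29 — matches.

y_n = 2.98 ft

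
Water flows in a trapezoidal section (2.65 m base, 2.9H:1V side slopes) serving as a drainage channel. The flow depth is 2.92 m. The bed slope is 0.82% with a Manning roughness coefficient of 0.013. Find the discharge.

Q = 307 m³/s

With bottom width b = 2.65 m and side slope z = 2.9: A = (b + zy)y = (2.65 + 2.9×2.92)×2.92 = 32.46 m²; P = b + 2y√(1+z²) = 2.65 + 2×2.92×3.068 = 20.56 m.
Hydraulic radius R = A/P = 32.46/20.56 = 1.579 m.
Manning's equation: Q = (1/n) A R^(2/3) S^(1/2) = (1/0.013) × 32.46 × 1.579^(2/3) × 0.0082^(1/2) = 307 m³/s.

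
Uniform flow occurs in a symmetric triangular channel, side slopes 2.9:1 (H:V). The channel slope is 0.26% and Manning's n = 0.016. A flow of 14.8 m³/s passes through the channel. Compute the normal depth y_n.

y_n = 1.44 m

Manning's equation rearranged: A R^(2/3) = nQ / (1·√S) = 0.016 × 14.8 / (√0.0026) = 4.644.
Trying y = 1.7 m: A R^(2/3) = 7.244 — too large.
Trying y = 1.09 m: A R^(2/3) = 2.214 — too small.
Trying y = 1.44 m: A R^(2/3) = 4.653 — ≈ 4.644.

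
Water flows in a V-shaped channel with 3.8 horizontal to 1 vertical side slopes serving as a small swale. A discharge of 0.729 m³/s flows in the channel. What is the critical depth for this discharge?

y_c = 0.376 m

At critical depth, Q² T / (g A³) = 1, i.e. A³/T = Q²/g = 0.729²/9.81 = 0.05417.
At y = 0.266 m: A³/T = 0.009615 — too small.
At y = 0.432 m: A³/T = 0.1086 — too large.
At y = 0.376 m: A³/T = 0.05426 — close enough.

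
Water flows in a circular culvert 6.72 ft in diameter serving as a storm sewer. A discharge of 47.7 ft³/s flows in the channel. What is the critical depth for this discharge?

y_c = 1.77 ft

At critical depth, Q² T / (g A³) = 1, i.e. A³/T = Q²/g = 47.7²/32.2 = 70.66.
Try y = 1.26 ft: A³/T = 18.6 — low.
Try y = 2.01 ft: A³/T = 115 — high.
Try y = 1.77 ft: A³/T = 70.19 — close enough.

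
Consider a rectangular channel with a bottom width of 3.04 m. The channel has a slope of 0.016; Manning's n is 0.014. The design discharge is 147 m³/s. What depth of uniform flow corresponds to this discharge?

y_n = 4.85 m

Manning's equation rearranged: A R^(2/3) = nQ / (1·√S) = 0.014 × 147 / (√0.016) = 16.27.
Trying y = 3.34 m: A R^(2/3) = 10.45 — low.
Trying y = 5.86 m: A R^(2/3) = 20.19 — high.
Trying y = 4.85 m: A R^(2/3) = 16.25 — close enough.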